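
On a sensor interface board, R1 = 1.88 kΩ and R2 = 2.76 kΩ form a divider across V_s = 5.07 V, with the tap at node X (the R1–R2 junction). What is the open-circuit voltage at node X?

Open-circuit (no load on X): V_th = V_s · R2/(R1 + R2) = 5.07 × 2.76/(1.880 + 2.76) = 3.016 V.

V_th ≈ 3.02 V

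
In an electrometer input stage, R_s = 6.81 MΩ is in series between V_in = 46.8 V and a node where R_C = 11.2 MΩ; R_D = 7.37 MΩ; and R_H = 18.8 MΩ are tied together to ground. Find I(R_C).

I ≈ 1.44 µA

Parallel bank: R_p = 1/(1/11.2 + 1/7.37 + 1/18.8) = 3.595 MΩ.
Node voltage V_A = V_in · R_p/(R_s + R_p) = 46.8 × 0.3455 = 16.17 V.
Branch current I = V_A/R_C = 16.17/11.2 = 1.444 µA.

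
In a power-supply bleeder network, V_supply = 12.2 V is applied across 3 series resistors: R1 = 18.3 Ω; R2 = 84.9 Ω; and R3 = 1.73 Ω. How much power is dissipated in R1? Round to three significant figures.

P ≈ 0.247 W

ΣR = 104.9 Ω → I = 12.2/104.9 = 0.1163 A.
V(R1) = I·R = 2.128 V; P = V·I = 2.128 × 0.1163 = 0.2474 W.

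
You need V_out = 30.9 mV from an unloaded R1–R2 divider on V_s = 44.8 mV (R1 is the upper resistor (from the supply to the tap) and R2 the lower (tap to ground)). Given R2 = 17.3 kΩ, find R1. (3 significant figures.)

R1 ≈ 7.78 kΩ

V_out/V_s = R2/(R1+R2) = 0.6897.
Rearranging, R1 = R2·(1−k)/k = 17.3 × 0.4498 = 7.782 kΩ.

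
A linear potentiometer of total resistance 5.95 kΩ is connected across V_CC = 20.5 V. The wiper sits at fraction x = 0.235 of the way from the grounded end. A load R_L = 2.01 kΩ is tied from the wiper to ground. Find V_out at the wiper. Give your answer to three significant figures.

The pot divides into 4.552 kΩ above the wiper and 1.398 kΩ below.
Lower segment in parallel with the load: 1.398 ‖ 2.01 = 0.8246 kΩ.
Loaded-divider output: V_out = 20.5 × 0.1534 = 3.144 V.
(Unloaded: V_out = x·V_CC = 4.82 V.)

V_out ≈ 3.14 V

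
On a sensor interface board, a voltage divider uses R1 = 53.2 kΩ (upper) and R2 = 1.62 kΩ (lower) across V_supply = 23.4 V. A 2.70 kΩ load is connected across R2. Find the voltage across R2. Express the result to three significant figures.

R2 ‖ R_L = (1.62 × 2.70)/(1.62 + 2.70) = 1.012 kΩ.
Voltage divider with the loaded lower leg: V_out = 23.4 × 1.012/(53.2 + 1.012) = 23.4 × 0.01868 = 0.4370 V.

V_out ≈ 0.437 V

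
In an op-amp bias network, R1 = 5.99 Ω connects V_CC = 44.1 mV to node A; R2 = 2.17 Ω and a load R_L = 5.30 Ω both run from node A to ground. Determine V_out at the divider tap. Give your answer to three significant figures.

V_out ≈ 9.02 mV

R2 ‖ R_L = (2.17 × 5.30)/(2.17 + 5.30) = 1.540 Ω.
Then V_out = V_CC · R2'/(R1 + R2') = 44.1 × 1.540/7.530 = 9.017 mV.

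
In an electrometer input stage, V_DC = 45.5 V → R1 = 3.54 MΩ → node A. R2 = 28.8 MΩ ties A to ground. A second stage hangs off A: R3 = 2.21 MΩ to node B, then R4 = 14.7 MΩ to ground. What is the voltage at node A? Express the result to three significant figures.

V_A ≈ 34.2 V

Node A sees R2 in parallel with the series input of stage 2, R3 + R4 = 16.91 MΩ.
Effective lower resistance at A: R2 ‖ 16.91 = 10.65 MΩ.
So V_A = 45.5 × 0.7506 = 34.15 V.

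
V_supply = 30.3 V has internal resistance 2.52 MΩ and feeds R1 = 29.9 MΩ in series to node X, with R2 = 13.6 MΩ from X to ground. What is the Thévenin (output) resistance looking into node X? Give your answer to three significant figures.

R1' = 2.52 + 29.9 = 32.42 MΩ (source resistance + R1).
With V_supply suppressed (replaced by a short), R_th = R1' ‖ R2 = (32.42 × 13.6)/(32.42 + 13.6) = 9.581 MΩ.

R_th ≈ 9.58 MΩ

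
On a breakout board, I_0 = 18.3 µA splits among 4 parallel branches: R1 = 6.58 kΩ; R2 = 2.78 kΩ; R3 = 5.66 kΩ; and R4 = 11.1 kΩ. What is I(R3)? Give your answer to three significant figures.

ΣG = 1/6.58 + 1/2.78 + 1/5.66 + 1/11.1 = 0.7785.
R3 takes the fraction G_k/ΣG = 0.1767/0.7785 = 0.2270, so I = 18.3 × 0.2270 = 4.153 µA.

I ≈ 4.15 µA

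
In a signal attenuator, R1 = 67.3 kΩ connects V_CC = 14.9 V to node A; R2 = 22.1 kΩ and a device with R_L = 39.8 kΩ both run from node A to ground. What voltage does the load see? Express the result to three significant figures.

V_out ≈ 2.60 V

The load sits in parallel with R2, giving an effective lower resistance R2' = R2·R_L/(R2+R_L) = 14.21 kΩ.
Then V_out = V_CC · R2'/(R1 + R2') = 14.9 × 14.21/81.51 = 2.598 V.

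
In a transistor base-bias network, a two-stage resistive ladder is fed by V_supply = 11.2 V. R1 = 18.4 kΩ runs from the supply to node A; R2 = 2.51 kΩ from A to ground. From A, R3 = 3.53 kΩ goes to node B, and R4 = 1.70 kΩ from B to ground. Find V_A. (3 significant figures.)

V_A ≈ 0.945 V

Node A sees R2 in parallel with the series input of stage 2, R3 + R4 = 5.230 kΩ.
R2 ‖ (R3+R4) = 1.696 kΩ.
So V_A = 11.2 × 0.08440 = 0.9452 V.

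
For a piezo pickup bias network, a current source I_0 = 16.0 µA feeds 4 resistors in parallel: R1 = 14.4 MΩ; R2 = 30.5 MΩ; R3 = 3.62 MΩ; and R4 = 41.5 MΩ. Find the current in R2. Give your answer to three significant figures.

Total conductance ΣG = 1/14.4 + 1/30.5 + 1/3.62 + 1/41.5 = 0.4026 (units of 1/MΩ).
By the current-divider rule, I = I_0 · G_k/ΣG = 16.0 × 0.08144 = 1.303 µA.

I ≈ 1.30 µA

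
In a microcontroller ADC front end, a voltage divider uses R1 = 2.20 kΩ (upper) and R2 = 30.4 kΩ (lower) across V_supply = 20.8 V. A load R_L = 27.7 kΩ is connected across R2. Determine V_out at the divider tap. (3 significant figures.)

V_out ≈ 18.1 V

R2 ‖ R_L = (30.4 × 27.7)/(30.4 + 27.7) = 14.49 kΩ.
Then V_out = V_supply · R2'/(R1 + R2') = 20.8 × 14.49/16.69 = 18.06 V.
(Unloaded it would be 19.4 V; the load pulls it down.)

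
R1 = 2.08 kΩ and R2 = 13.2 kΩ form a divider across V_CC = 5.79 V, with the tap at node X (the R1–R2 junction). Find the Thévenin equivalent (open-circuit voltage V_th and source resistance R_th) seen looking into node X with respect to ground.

V_th ≈ 5.00 V, R_th ≈ 1.80 kΩ

Open-circuit (no load on X): V_th = V_CC · R2/(R1 + R2) = 5.79 × 13.2/(2.080 + 13.2) = 5.002 V.
With V_CC suppressed (replaced by a short), R_th = R1 ‖ R2 = (2.080 × 13.2)/(2.080 + 13.2) = 1.797 kΩ.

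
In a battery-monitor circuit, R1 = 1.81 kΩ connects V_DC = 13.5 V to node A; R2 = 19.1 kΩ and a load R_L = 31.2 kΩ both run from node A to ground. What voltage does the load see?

V_out ≈ 11.7 V

R2 ‖ R_L = (19.1 × 31.2)/(19.1 + 31.2) = 11.85 kΩ.
Now apply the divider: V_out = 13.5 × 0.8675 = 11.71 V.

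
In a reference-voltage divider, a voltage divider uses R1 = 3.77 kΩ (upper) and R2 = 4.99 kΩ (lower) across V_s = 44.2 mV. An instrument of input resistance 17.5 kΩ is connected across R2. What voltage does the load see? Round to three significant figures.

R2 ‖ R_L = (4.99 × 17.5)/(4.99 + 17.5) = 3.883 kΩ.
Voltage divider with the loaded lower leg: V_out = 44.2 × 3.883/(3.77 + 3.883) = 44.2 × 0.5074 = 22.43 mV.

V_out ≈ 22.4 mV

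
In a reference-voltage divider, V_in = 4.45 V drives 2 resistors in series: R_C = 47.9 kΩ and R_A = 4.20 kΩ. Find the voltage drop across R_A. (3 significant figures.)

Series total: ΣR = 47.9 + 4.20 = 52.10 kΩ.
Voltage divider: V = V_in · (4.200 / 52.10) = 4.45 × 0.08061 = 0.3587 V.

V ≈ 0.359 V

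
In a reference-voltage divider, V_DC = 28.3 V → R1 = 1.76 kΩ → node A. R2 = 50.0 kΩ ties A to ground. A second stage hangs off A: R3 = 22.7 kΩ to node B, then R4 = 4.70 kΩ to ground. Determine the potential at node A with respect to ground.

V_A ≈ 25.7 V

Node A sees R2 in parallel with the series input of stage 2, R3 + R4 = 27.40 kΩ.
Effective lower resistance at A: R2 ‖ 27.40 = 17.70 kΩ.
So V_A = 28.3 × 0.9096 = 25.74 V.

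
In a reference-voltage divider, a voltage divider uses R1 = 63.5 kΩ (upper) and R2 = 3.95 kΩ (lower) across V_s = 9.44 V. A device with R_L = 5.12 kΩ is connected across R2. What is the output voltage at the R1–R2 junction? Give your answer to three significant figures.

R2 ‖ R_L = (3.95 × 5.12)/(3.95 + 5.12) = 2.230 kΩ.
Voltage divider with the loaded lower leg: V_out = 9.44 × 2.230/(63.5 + 2.230) = 9.44 × 0.03392 = 0.3202 V.
(Unloaded it would be 0.553 V; the load pulls it down.)

V_out ≈ 0.320 V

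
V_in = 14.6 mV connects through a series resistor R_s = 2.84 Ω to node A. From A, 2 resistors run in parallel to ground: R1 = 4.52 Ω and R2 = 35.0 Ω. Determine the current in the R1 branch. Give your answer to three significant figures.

I ≈ 1.89 mA

Combine the parallel branches: R_p = (1/4.52 + 1/35.0)⁻¹ = 4.003 Ω.
Node voltage V_A = V_in · R_p/(R_s + R_p) = 14.6 × 0.5850 = 8.541 mV.
Branch current I = V_A/R1 = 8.541/4.52 = 1.890 mA.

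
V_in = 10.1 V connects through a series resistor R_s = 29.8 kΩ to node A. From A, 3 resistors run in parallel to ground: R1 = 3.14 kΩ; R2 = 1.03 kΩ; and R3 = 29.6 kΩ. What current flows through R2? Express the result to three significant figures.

Parallel bank: R_p = 1/(1/3.14 + 1/1.03 + 1/29.6) = 0.7558 kΩ.
V_A by voltage divider: V_A = 10.1 × 0.7558/(29.8 + 0.7558) = 0.2498 V.
I(R2) = V_A / R2 = 0.2498/1.03 = 0.2425 mA.

I ≈ 0.243 mA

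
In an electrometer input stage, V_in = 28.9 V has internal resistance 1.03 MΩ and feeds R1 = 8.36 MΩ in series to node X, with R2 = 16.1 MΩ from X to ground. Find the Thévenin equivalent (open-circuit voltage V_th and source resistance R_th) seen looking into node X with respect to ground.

R1' = 1.03 + 8.36 = 9.390 MΩ (source resistance + R1).
Open-circuit (no load on X): V_th = V_in · R2/(R1' + R2) = 28.9 × 16.1/(9.390 + 16.1) = 18.25 V.
Looking into X with the source shorted: R_th = R1'·R2/(R1'+R2) = 9.390 × 16.1/25.49 = 5.931 MΩ.

V_th ≈ 18.3 V, R_th ≈ 5.93 MΩ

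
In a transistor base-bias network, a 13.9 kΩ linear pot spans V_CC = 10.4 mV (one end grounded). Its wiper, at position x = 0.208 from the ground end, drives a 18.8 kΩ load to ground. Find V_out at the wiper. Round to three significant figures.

Split the track: R_lower = x·R_p = 2.891 kΩ, R_upper = (1−x)·R_p = 11.01 kΩ.
(x·R_p) ‖ R_L = 2.506 kΩ.
Then V_out = V_CC · 2.506/(11.01 + 2.506) = 1.928 mV.

V_out ≈ 1.93 mV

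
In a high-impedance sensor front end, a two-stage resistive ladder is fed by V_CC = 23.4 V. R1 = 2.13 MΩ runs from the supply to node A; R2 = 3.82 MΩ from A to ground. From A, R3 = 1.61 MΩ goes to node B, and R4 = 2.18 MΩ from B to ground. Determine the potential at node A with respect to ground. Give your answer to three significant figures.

V_A ≈ 11.0 V

The second stage (R3 + R4 = 3.790 MΩ) loads node A in parallel with R2.
R2 ‖ (R3+R4) = 1.902 MΩ.
V_A = 23.4 × 1.902/(2.13 + 1.902) = 11.04 V.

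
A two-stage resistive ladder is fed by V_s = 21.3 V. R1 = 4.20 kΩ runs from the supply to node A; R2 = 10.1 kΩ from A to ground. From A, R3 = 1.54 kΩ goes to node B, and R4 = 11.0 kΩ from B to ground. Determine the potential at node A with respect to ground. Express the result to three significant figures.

Node A sees R2 in parallel with the series input of stage 2, R3 + R4 = 12.54 kΩ.
Effective lower resistance at A: R2 ‖ 12.54 = 5.594 kΩ.
First divider: V_A = V_s · 5.594/(4.20 + 5.594) = 12.17 V.

V_A ≈ 12.2 V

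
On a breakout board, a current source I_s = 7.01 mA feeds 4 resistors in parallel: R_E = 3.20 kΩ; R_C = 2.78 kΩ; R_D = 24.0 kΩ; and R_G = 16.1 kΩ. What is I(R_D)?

Conductances: ΣG = 1/3.20 + 1/2.78 + 1/24.0 + 1/16.1 = 0.7760 (1/kΩ).
Current divider: I(R_D) = I_s · G_k/ΣG = 7.01 × (0.04167/0.7760) = 7.01 × 0.05369 = 0.3764 mA.

I ≈ 0.376 mA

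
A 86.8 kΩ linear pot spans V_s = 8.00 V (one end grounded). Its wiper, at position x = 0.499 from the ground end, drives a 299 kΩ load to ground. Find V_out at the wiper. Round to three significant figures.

Split the track: R_lower = x·R_p = 43.31 kΩ, R_upper = (1−x)·R_p = 43.49 kΩ.
(x·R_p) ‖ R_L = 37.83 kΩ.
Then V_out = V_s · 37.83/(43.49 + 37.83) = 3.722 V.

V_out ≈ 3.72 V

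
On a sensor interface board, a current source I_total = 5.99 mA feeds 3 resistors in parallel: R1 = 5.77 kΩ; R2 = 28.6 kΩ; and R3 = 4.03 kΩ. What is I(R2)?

Conductances: ΣG = 1/5.77 + 1/28.6 + 1/4.03 = 0.4564 (1/kΩ).
Current divider: I(R2) = I_total · G_k/ΣG = 5.99 × (0.03497/0.4564) = 5.99 × 0.07661 = 0.4589 mA.

I ≈ 0.459 mA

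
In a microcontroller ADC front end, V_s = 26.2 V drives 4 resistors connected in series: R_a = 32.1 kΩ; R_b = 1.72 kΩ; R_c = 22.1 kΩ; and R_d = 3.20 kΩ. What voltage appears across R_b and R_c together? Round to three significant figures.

Series total: ΣR = 32.1 + 1.72 + 22.1 + 3.20 = 59.12 kΩ.
R_{R_b..R_c} = 1.72 + 22.1 = 23.82 kΩ.
By the voltage-divider rule, V = 26.2 × 23.82/59.12 = 10.56 V.

V ≈ 10.6 V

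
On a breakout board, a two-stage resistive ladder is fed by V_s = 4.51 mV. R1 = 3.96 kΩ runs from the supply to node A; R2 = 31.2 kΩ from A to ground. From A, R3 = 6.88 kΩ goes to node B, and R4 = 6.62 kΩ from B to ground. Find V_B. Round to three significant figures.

V_B ≈ 1.56 mV

The second stage (R3 + R4 = 13.50 kΩ) loads node A in parallel with R2.
R2 ‖ (R3+R4) = 9.423 kΩ.
First divider: V_A = V_s · 9.423/(3.96 + 9.423) = 3.175 mV.
Then the unloaded second divider: V_B = V_A × R4/(R3+R4) = 3.175 × 0.4904 = 1.557 mV.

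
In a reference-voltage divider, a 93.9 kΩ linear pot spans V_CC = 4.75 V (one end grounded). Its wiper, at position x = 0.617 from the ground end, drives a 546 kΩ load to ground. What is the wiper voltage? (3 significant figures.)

V_out ≈ 2.82 V

Split the track: R_lower = x·R_p = 57.94 kΩ, R_upper = (1−x)·R_p = 35.96 kΩ.
Lower segment in parallel with the load: 57.94 ‖ 546 = 52.38 kΩ.
Loaded-divider output: V_out = 4.75 × 0.5929 = 2.816 V.
(Unloaded: V_out = x·V_CC = 2.93 V.)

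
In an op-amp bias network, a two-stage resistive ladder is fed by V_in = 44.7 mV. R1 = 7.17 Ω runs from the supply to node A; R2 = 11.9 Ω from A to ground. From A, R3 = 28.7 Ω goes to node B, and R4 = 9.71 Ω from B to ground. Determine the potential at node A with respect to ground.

The second stage (R3 + R4 = 38.41 Ω) loads node A in parallel with R2.
Effective lower resistance at A: R2 ‖ 38.41 = 9.085 Ω.
V_A = 44.7 × 9.085/(7.17 + 9.085) = 24.98 mV.

V_A ≈ 25.0 mV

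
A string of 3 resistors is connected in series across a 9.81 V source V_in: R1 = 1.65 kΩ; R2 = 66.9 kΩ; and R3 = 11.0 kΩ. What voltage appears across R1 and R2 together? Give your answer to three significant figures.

Series total: ΣR = 1.65 + 66.9 + 11.0 = 79.55 kΩ.
R_{R1..R2} = 1.65 + 66.9 = 68.55 kΩ.
By the voltage-divider rule, V = 9.81 × 68.55/79.55 = 8.453 V.

V ≈ 8.45 V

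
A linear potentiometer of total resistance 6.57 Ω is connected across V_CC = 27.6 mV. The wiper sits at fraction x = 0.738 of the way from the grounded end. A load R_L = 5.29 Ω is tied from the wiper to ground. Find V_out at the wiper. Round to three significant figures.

V_out ≈ 16.4 mV

The pot divides into 1.721 Ω above the wiper and 4.849 Ω below.
R_L loads the lower segment: effective lower R = 2.530 Ω.
Then V_out = V_CC · 2.530/(1.721 + 2.530) = 16.42 mV.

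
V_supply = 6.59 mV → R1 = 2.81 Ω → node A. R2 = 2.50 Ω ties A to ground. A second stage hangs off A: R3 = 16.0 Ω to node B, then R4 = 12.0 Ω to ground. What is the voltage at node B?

V_B ≈ 1.27 mV

The second stage (R3 + R4 = 28.00 Ω) loads node A in parallel with R2.
Effective lower resistance at A: R2 ‖ 28.00 = 2.295 Ω.
V_A = 6.59 × 2.295/(2.81 + 2.295) = 2.963 mV.
V_B = V_A × 0.4286 = 1.270 mV.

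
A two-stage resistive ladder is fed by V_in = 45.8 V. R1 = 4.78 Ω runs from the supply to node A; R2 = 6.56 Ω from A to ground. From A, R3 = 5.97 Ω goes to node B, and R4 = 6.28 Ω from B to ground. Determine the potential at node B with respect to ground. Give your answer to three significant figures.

V_B ≈ 11.1 V

Node A sees R2 in parallel with the series input of stage 2, R3 + R4 = 12.25 Ω.
R2 ‖ (R3+R4) = 4.272 Ω.
First divider: V_A = V_in · 4.272/(4.78 + 4.272) = 21.62 V.
V_B = V_A × 0.5127 = 11.08 V.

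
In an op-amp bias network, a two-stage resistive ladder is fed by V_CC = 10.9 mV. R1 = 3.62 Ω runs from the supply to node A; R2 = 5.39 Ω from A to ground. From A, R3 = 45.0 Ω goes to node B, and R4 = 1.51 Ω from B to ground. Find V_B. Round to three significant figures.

Node A sees R2 in parallel with the series input of stage 2, R3 + R4 = 46.51 Ω.
Effective lower resistance at A: R2 ‖ 46.51 = 4.830 Ω.
V_A = 10.9 × 4.830/(3.62 + 4.830) = 6.231 mV.
Stage 2 is unloaded, so V_B = V_A · R4/(R3+R4) = 6.231 × 1.51/46.51 = 0.2023 mV.

V_B ≈ 0.202 mV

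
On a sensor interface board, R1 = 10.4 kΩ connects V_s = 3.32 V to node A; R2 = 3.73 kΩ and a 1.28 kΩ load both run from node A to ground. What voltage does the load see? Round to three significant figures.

R2 ‖ R_L = (3.73 × 1.28)/(3.73 + 1.28) = 0.9530 kΩ.
Now apply the divider: V_out = 3.32 × 0.08394 = 0.2787 V.
(Unloaded it would be 0.876 V; the load pulls it down.)

V_out ≈ 0.279 V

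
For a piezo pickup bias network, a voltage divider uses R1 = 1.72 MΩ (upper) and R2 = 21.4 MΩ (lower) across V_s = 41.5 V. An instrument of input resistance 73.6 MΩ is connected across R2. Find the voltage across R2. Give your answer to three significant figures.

R2 ‖ R_L = (21.4 × 73.6)/(21.4 + 73.6) = 16.58 MΩ.
Voltage divider with the loaded lower leg: V_out = 41.5 × 16.58/(1.72 + 16.58) = 41.5 × 0.9060 = 37.60 V.
(Unloaded it would be 38.4 V; the load pulls it down.)

V_out ≈ 37.6 V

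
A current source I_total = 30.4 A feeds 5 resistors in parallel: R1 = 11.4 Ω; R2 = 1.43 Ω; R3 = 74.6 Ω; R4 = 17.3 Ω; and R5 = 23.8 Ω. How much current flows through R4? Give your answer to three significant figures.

ΣG = 1/11.4 + 1/1.43 + 1/74.6 + 1/17.3 + 1/23.8 = 0.9002.
R4 takes the fraction G_k/ΣG = 0.05780/0.9002 = 0.06421, so I = 30.4 × 0.06421 = 1.952 A.

I ≈ 1.95 A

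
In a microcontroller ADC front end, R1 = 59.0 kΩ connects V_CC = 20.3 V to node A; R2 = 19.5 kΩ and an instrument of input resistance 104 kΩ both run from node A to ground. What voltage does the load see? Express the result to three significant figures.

The load sits in parallel with R2, giving an effective lower resistance R2' = R2·R_L/(R2+R_L) = 16.42 kΩ.
Now apply the divider: V_out = 20.3 × 0.2177 = 4.420 V.

V_out ≈ 4.42 V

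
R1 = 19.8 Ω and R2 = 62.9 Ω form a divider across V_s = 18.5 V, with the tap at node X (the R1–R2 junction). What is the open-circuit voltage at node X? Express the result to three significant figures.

V_th is the unloaded tap voltage: V_s · R2/(R1+R2) = 18.5 × 0.7606 = 14.07 V.

V_th ≈ 14.1 V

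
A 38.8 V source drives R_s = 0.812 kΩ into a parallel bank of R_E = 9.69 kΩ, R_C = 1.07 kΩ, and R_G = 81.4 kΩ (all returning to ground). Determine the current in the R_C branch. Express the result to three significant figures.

Equivalent of the parallel group: R_p = 0.9523 kΩ.
Node voltage V_A = V_DC · R_p/(R_s + R_p) = 38.8 × 0.5398 = 20.94 V.
I(R_C) = V_A / R_C = 20.94/1.07 = 19.57 mA.
(Check via current divider: I_total = 21.99 mA; share G_k/ΣG = 0.8900 → same result.)

I ≈ 19.6 mA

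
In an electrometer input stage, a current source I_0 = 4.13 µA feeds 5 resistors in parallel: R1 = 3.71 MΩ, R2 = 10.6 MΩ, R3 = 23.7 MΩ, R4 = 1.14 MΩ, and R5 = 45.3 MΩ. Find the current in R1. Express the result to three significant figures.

ΣG = 1/3.71 + 1/10.6 + 1/23.7 + 1/1.14 + 1/45.3 = 1.305.
R1 takes the fraction G_k/ΣG = 0.2695/1.305 = 0.2065, so I = 4.13 × 0.2065 = 0.8528 µA.

I ≈ 0.853 µA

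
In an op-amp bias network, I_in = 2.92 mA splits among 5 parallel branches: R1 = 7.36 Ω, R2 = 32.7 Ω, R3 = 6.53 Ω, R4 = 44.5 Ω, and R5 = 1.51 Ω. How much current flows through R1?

I ≈ 0.395 mA

Total conductance ΣG = 1/7.36 + 1/32.7 + 1/6.53 + 1/44.5 + 1/1.51 = 1.004 (units of 1/Ω).
Current divider: I(R1) = I_in · G_k/ΣG = 2.92 × (0.1359/1.004) = 2.92 × 0.1353 = 0.3950 mA.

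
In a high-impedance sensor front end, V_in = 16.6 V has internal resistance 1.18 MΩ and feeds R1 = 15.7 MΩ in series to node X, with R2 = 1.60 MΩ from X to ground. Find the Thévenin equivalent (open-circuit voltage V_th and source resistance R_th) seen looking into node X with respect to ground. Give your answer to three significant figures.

R1' = 1.18 + 15.7 = 16.88 MΩ (source resistance + R1).
Open-circuit (no load on X): V_th = V_in · R2/(R1' + R2) = 16.6 × 1.60/(16.88 + 1.60) = 1.437 V.
Zeroing V_in shorts the top of R1' to ground, so R_th = R1' ‖ R2 = 1.461 MΩ.

V_th ≈ 1.44 V, R_th ≈ 1.46 MΩ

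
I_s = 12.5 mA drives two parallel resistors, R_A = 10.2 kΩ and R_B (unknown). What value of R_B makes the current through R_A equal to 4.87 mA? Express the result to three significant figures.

R_B ≈ 6.51 kΩ

Two-branch current divider: I_A = I_s · R_B/(R_A + R_B).
4.87/12.5 = R_B/(R_A + R_B) → R_B = R_A · (0.3896)/(1 − 0.3896) = 10.2 × 0.6383 = 6.510 kΩ.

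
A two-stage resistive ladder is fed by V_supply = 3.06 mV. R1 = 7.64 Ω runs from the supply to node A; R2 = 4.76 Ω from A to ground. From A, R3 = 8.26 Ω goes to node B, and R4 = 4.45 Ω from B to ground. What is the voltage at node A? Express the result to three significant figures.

V_A ≈ 0.954 mV

Node A sees R2 in parallel with the series input of stage 2, R3 + R4 = 12.71 Ω.
Effective lower resistance at A: R2 ‖ 12.71 = 3.463 Ω.
So V_A = 3.06 × 0.3119 = 0.9544 mV.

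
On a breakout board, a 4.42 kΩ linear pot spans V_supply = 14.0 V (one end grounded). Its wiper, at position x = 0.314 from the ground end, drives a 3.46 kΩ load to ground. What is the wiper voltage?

Lower segment x·R_p = 1.388 kΩ; upper segment (1−x)·R_p = 3.032 kΩ.
(x·R_p) ‖ R_L = 0.9905 kΩ.
V_out = 14.0 × 0.9905/(3.032 + 0.9905) = 3.447 V.

V_out ≈ 3.45 V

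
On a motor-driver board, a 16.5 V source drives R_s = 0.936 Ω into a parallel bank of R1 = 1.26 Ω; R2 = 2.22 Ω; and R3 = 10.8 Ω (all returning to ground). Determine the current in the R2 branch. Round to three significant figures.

I ≈ 3.30 A

Combine the parallel branches: R_p = (1/1.26 + 1/2.22 + 1/10.8)⁻¹ = 0.7481 Ω.
V_A = 16.5 × 0.7481/1.684 = 7.330 V.
Branch current I = V_A/R2 = 7.330/2.22 = 3.302 A.
(Equivalently: I_total = 9.797 A, then current-divider fraction G_k/ΣG = 0.3370.)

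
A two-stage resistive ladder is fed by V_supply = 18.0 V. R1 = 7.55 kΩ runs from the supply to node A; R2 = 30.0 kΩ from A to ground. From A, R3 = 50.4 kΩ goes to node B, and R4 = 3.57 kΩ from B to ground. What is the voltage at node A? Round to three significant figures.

V_A ≈ 12.9 V

The second stage (R3 + R4 = 53.97 kΩ) loads node A in parallel with R2.
Effective lower resistance at A: R2 ‖ 53.97 = 19.28 kΩ.
So V_A = 18.0 × 0.7186 = 12.94 V.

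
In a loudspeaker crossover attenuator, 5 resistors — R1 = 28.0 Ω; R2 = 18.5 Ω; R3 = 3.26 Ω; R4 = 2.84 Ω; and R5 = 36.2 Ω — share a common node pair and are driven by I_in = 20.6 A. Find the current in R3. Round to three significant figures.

I ≈ 8.14 A

ΣG = 1/28.0 + 1/18.5 + 1/3.26 + 1/2.84 + 1/36.2 = 0.7763.
R3 takes the fraction G_k/ΣG = 0.3067/0.7763 = 0.3952, so I = 20.6 × 0.3952 = 8.140 A.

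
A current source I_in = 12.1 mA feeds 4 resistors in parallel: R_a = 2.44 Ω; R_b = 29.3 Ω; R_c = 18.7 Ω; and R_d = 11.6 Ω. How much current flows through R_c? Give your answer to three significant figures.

ΣG = 1/2.44 + 1/29.3 + 1/18.7 + 1/11.6 = 0.5836.
Current divider: I(R_c) = I_in · G_k/ΣG = 12.1 × (0.05348/0.5836) = 12.1 × 0.09162 = 1.109 mA.

I ≈ 1.11 mA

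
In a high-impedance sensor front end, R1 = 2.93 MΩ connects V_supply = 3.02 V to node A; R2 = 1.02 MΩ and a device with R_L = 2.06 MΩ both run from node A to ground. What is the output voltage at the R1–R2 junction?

First combine the lower leg with the load: R2 ‖ R_L = 0.6822 MΩ.
Voltage divider with the loaded lower leg: V_out = 3.02 × 0.6822/(2.93 + 0.6822) = 3.02 × 0.1889 = 0.5704 V.
(Unloaded it would be 0.780 V; the load pulls it down.)

V_out ≈ 0.570 V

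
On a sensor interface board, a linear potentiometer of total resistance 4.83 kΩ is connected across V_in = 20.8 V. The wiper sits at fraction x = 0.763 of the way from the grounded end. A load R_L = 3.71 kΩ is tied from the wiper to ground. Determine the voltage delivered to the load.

V_out ≈ 12.8 V

Split the track: R_lower = x·R_p = 3.685 kΩ, R_upper = (1−x)·R_p = 1.145 kΩ.
Lower segment in parallel with the load: 3.685 ‖ 3.71 = 1.849 kΩ.
V_out = 20.8 × 1.849/(1.145 + 1.849) = 12.85 V.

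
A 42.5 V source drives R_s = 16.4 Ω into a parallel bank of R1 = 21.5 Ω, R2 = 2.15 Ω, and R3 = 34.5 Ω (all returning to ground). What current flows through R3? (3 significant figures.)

I ≈ 0.125 A

Equivalent of the parallel group: R_p = 1.850 Ω.
V_A by voltage divider: V_A = 42.5 × 1.850/(16.4 + 1.850) = 4.308 V.
Branch current I = V_A/R3 = 4.308/34.5 = 0.1249 A.
(Check via current divider: I_total = 2.329 A; share G_k/ΣG = 0.05362 → same result.)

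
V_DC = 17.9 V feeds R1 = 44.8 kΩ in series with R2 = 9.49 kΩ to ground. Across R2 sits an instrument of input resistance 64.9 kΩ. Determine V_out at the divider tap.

R2 ‖ R_L = (9.49 × 64.9)/(9.49 + 64.9) = 8.279 kΩ.
Now apply the divider: V_out = 17.9 × 0.1560 = 2.792 V.

V_out ≈ 2.79 V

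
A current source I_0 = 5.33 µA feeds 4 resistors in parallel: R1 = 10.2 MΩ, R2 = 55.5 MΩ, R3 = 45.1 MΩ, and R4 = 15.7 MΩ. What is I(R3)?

Conductances: ΣG = 1/10.2 + 1/55.5 + 1/45.1 + 1/15.7 = 0.2019 (1/MΩ).
Current divider: I(R3) = I_0 · G_k/ΣG = 5.33 × (0.02217/0.2019) = 5.33 × 0.1098 = 0.5853 µA.

I ≈ 0.585 µA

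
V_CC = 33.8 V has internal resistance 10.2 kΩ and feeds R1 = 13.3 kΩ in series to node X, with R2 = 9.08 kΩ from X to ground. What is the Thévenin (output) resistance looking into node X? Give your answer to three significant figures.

R1' = 10.2 + 13.3 = 23.50 kΩ (source resistance + R1).
With V_CC suppressed (replaced by a short), R_th = R1' ‖ R2 = (23.50 × 9.08)/(23.50 + 9.08) = 6.549 kΩ.

R_th ≈ 6.55 kΩ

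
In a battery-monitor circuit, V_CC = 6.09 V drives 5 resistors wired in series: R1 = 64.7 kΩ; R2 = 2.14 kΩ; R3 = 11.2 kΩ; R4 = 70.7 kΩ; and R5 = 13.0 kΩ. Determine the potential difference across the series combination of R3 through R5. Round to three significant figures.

Total series resistance ΣR = 64.7 + 2.14 + 11.2 + 70.7 + 13.0 = 161.7 kΩ.
R_{R3..R5} = 11.2 + 70.7 + 13.0 = 94.90 kΩ.
By the voltage-divider rule, V = 6.09 × 94.90/161.7 = 3.573 V.

V ≈ 3.57 V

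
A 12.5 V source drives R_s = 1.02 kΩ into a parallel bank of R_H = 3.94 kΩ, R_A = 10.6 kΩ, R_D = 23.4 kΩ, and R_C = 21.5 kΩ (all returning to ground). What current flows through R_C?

Equivalent of the parallel group: R_p = 2.286 kΩ.
V_A = 12.5 × 2.286/3.306 = 8.644 V.
I(R_C) = V_A / R_C = 8.644/21.5 = 0.4020 mA.

I ≈ 0.402 mA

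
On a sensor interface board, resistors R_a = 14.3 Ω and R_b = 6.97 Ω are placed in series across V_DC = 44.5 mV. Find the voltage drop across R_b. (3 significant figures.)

Series total: ΣR = 14.3 + 6.97 = 21.27 Ω.
By the voltage-divider rule, V = 44.5 × 6.970/21.27 = 14.58 mV.

V ≈ 14.6 mV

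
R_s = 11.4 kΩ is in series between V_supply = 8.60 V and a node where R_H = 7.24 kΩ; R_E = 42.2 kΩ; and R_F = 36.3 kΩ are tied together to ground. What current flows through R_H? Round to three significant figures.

Equivalent of the parallel group: R_p = 5.281 kΩ.
V_A = 8.60 × 5.281/16.68 = 2.723 V.
I(R_H) = V_A / R_H = 2.723/7.24 = 0.3760 mA.

I ≈ 0.376 mA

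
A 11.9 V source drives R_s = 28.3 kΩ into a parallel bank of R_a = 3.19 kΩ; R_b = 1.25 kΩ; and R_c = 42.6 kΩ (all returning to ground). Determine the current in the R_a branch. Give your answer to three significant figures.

Parallel bank: R_p = 1/(1/3.19 + 1/1.25 + 1/42.6) = 0.8795 kΩ.
V_A by voltage divider: V_A = 11.9 × 0.8795/(28.3 + 0.8795) = 0.3587 V.
I(R_a) = V_A / R_a = 0.3587/3.19 = 0.1124 mA.

I ≈ 0.112 mA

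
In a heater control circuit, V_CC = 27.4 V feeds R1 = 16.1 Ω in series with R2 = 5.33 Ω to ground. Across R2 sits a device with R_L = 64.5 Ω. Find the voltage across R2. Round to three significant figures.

V_out ≈ 6.42 V

The load sits in parallel with R2, giving an effective lower resistance R2' = R2·R_L/(R2+R_L) = 4.923 Ω.
Voltage divider with the loaded lower leg: V_out = 27.4 × 4.923/(16.1 + 4.923) = 27.4 × 0.2342 = 6.416 V.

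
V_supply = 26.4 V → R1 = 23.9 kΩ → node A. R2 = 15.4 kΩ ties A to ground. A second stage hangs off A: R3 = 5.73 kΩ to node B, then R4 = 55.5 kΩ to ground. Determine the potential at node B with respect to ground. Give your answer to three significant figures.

Node A sees R2 in parallel with the series input of stage 2, R3 + R4 = 61.23 kΩ.
Effective lower resistance at A: R2 ‖ 61.23 = 12.31 kΩ.
V_A = 26.4 × 12.31/(23.9 + 12.31) = 8.973 V.
V_B = V_A × 0.9064 = 8.133 V.

V_B ≈ 8.13 V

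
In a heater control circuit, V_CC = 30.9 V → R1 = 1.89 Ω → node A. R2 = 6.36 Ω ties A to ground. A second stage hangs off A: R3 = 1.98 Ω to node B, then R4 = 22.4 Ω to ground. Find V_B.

Looking into the second stage from A: R3 + R4 = 24.38 Ω appears in parallel with R2.
Effective lower resistance at A: R2 ‖ 24.38 = 5.044 Ω.
So V_A = 30.9 × 0.7274 = 22.48 V.
Stage 2 is unloaded, so V_B = V_A · R4/(R3+R4) = 22.48 × 22.4/24.38 = 20.65 V.

V_B ≈ 20.7 V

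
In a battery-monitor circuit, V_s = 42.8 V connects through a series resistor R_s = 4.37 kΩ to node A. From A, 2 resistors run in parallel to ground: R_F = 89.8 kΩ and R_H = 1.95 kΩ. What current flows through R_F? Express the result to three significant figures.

I ≈ 0.145 mA

Combine the parallel branches: R_p = (1/89.8 + 1/1.95)⁻¹ = 1.909 kΩ.
V_A by voltage divider: V_A = 42.8 × 1.909/(4.37 + 1.909) = 13.01 V.
I(R_F) = V_A / R_F = 13.01/89.8 = 0.1449 mA.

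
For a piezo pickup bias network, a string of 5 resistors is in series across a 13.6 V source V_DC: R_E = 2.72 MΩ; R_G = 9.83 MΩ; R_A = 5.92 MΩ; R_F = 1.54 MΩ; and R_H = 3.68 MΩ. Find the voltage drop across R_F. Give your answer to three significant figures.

Total series resistance ΣR = 2.72 + 9.83 + 5.92 + 1.54 + 3.68 = 23.69 MΩ.
Voltage divider: V = V_DC · (1.540 / 23.69) = 13.6 × 0.06501 = 0.8841 V.

V ≈ 0.884 V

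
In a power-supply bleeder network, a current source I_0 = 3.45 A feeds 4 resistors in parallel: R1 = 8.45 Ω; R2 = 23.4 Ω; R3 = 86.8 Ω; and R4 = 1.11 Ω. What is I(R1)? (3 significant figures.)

I ≈ 0.380 A

Conductances: ΣG = 1/8.45 + 1/23.4 + 1/86.8 + 1/1.11 = 1.073 (1/Ω).
Current divider: I(R1) = I_0 · G_k/ΣG = 3.45 × (0.1183/1.073) = 3.45 × 0.1102 = 0.3803 A.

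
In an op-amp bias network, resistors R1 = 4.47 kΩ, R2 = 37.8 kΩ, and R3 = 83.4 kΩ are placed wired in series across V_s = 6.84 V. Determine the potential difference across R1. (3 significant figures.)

V ≈ 0.243 V

Series total: ΣR = 4.47 + 37.8 + 83.4 = 125.7 kΩ.
By the voltage-divider rule, V = 6.84 × 4.470/125.7 = 0.2433 V.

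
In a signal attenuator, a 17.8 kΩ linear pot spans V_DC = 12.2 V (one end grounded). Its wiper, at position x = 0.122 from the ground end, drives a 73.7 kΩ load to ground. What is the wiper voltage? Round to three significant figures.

V_out ≈ 1.45 V

Split the track: R_lower = x·R_p = 2.172 kΩ, R_upper = (1−x)·R_p = 15.63 kΩ.
R_L loads the lower segment: effective lower R = 2.109 kΩ.
Loaded-divider output: V_out = 12.2 × 0.1189 = 1.451 V.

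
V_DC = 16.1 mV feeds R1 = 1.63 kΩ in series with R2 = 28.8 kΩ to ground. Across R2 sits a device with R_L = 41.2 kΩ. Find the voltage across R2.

R2 ‖ R_L = (28.8 × 41.2)/(28.8 + 41.2) = 16.95 kΩ.
Now apply the divider: V_out = 16.1 × 0.9123 = 14.69 mV.
(Unloaded it would be 15.2 mV; the load pulls it down.)

V_out ≈ 14.7 mV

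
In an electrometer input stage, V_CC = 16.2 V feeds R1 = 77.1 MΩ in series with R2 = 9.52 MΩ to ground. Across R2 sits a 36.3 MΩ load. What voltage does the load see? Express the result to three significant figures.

V_out ≈ 1.44 V

The load sits in parallel with R2, giving an effective lower resistance R2' = R2·R_L/(R2+R_L) = 7.542 MΩ.
Voltage divider with the loaded lower leg: V_out = 16.2 × 7.542/(77.1 + 7.542) = 16.2 × 0.08911 = 1.444 V.
(Unloaded it would be 1.78 V; the load pulls it down.)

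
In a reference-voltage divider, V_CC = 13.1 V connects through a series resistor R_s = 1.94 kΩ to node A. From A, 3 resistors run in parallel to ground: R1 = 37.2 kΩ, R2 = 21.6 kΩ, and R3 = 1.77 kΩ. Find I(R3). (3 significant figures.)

I ≈ 3.31 mA

Equivalent of the parallel group: R_p = 1.567 kΩ.
V_A = 13.1 × 1.567/3.507 = 5.853 V.
I(R3) = V_A / R3 = 5.853/1.77 = 3.307 mA.
(Equivalently: I_total = 3.735 mA, then current-divider fraction G_k/ΣG = 0.8853.)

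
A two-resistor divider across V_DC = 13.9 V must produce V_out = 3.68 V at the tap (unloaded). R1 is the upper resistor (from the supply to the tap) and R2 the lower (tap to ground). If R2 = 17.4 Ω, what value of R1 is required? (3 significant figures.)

The divider ratio is R2/(R1+R2) = 3.68/13.9 = 0.2647.
R1 = R2·(1/k − 1) = 17.4 × 2.777 = 48.32 Ω.

R1 ≈ 48.3 Ω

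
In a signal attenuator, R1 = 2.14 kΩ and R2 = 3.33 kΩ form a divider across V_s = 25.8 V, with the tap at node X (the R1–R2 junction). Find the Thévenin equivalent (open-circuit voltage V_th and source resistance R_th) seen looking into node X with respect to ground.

V_th ≈ 15.7 V, R_th ≈ 1.30 kΩ

V_th is the unloaded tap voltage: V_s · R2/(R1+R2) = 25.8 × 0.6088 = 15.71 V.
Looking into X with the source shorted: R_th = R1·R2/(R1+R2) = 2.140 × 3.33/5.470 = 1.303 kΩ.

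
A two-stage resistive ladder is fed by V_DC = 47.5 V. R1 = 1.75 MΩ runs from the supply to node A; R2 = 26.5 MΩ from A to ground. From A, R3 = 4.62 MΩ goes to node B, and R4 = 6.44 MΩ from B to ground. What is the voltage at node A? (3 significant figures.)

V_A ≈ 38.8 V

Node A sees R2 in parallel with the series input of stage 2, R3 + R4 = 11.06 MΩ.
R2 ‖ (R3+R4) = 7.803 MΩ.
So V_A = 47.5 × 0.8168 = 38.80 V.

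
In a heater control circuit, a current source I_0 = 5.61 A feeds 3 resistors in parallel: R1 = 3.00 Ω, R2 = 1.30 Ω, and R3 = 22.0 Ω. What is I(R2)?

I ≈ 3.76 A

ΣG = 1/3.00 + 1/1.30 + 1/22.0 = 1.148.
R2 takes the fraction G_k/ΣG = 0.7692/1.148 = 0.6701, so I = 5.61 × 0.6701 = 3.759 A.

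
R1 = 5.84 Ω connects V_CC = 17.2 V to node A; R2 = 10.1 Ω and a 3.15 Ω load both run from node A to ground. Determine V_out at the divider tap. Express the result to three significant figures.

First combine the lower leg with the load: R2 ‖ R_L = 2.401 Ω.
Now apply the divider: V_out = 17.2 × 0.2914 = 5.011 V.
(Unloaded it would be 10.9 V; the load pulls it down.)

V_out ≈ 5.01 V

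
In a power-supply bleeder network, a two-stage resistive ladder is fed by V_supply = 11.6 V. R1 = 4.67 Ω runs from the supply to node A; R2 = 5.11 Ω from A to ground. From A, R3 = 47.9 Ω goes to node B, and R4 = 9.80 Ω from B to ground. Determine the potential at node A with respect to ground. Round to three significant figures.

V_A ≈ 5.82 V

Node A sees R2 in parallel with the series input of stage 2, R3 + R4 = 57.70 Ω.
Effective lower resistance at A: R2 ‖ 57.70 = 4.694 Ω.
First divider: V_A = V_supply · 4.694/(4.67 + 4.694) = 5.815 V.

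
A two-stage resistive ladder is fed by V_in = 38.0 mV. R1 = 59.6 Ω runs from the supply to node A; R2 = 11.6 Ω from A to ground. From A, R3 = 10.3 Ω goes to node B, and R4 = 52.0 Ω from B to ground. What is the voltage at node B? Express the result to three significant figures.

Node A sees R2 in parallel with the series input of stage 2, R3 + R4 = 62.30 Ω.
Effective lower resistance at A: R2 ‖ 62.30 = 9.779 Ω.
So V_A = 38.0 × 0.1410 = 5.356 mV.
V_B = V_A × 0.8347 = 4.471 mV.

V_B ≈ 4.47 mV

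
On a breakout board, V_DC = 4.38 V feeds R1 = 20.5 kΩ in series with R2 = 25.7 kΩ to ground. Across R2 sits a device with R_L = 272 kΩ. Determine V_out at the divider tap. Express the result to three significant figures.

First combine the lower leg with the load: R2 ‖ R_L = 23.48 kΩ.
Voltage divider with the loaded lower leg: V_out = 4.38 × 23.48/(20.5 + 23.48) = 4.38 × 0.5339 = 2.338 V.
(Unloaded it would be 2.44 V; the load pulls it down.)

V_out ≈ 2.34 V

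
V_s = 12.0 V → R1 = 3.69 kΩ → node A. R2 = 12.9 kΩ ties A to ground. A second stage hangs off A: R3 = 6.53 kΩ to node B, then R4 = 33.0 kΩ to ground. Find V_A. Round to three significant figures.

V_A ≈ 8.70 V

Node A sees R2 in parallel with the series input of stage 2, R3 + R4 = 39.53 kΩ.
Effective lower resistance at A: R2 ‖ 39.53 = 9.726 kΩ.
First divider: V_A = V_s · 9.726/(3.69 + 9.726) = 8.699 V.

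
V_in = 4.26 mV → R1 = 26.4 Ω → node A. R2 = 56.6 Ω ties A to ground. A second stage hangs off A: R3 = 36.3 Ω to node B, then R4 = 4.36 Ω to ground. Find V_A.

V_A ≈ 2.01 mV

Looking into the second stage from A: R3 + R4 = 40.66 Ω appears in parallel with R2.
Effective lower resistance at A: R2 ‖ 40.66 = 23.66 Ω.
First divider: V_A = V_in · 23.66/(26.4 + 23.66) = 2.014 mV.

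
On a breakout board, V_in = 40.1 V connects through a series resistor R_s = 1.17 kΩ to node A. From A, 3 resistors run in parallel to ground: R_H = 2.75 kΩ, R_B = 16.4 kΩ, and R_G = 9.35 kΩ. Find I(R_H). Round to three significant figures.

Equivalent of the parallel group: R_p = 1.881 kΩ.
V_A by voltage divider: V_A = 40.1 × 1.881/(1.17 + 1.881) = 24.72 V.
Branch current I = V_A/R_H = 24.72/2.75 = 8.990 mA.
(Equivalently: I_total = 13.14 mA, then current-divider fraction G_k/ΣG = 0.6841.)

I ≈ 8.99 mA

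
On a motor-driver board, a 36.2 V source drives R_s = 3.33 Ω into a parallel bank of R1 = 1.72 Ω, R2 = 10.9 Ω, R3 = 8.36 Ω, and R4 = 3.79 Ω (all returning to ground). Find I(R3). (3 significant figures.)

I ≈ 0.958 A

Combine the parallel branches: R_p = (1/1.72 + 1/10.9 + 1/8.36 + 1/3.79)⁻¹ = 0.9464 Ω.
Node voltage V_A = V_DC · R_p/(R_s + R_p) = 36.2 × 0.2213 = 8.012 V.
I(R3) = V_A / R3 = 8.012/8.36 = 0.9583 A.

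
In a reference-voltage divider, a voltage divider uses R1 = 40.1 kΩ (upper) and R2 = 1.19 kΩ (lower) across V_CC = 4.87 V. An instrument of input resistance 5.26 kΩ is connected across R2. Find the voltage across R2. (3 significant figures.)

First combine the lower leg with the load: R2 ‖ R_L = 0.9704 kΩ.
Then V_out = V_CC · R2'/(R1 + R2') = 4.87 × 0.9704/41.07 = 0.1151 V.

V_out ≈ 0.115 V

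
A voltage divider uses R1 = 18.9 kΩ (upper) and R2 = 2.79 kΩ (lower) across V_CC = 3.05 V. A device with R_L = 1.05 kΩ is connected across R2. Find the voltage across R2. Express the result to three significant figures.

V_out ≈ 0.118 V

The load sits in parallel with R2, giving an effective lower resistance R2' = R2·R_L/(R2+R_L) = 0.7629 kΩ.
Now apply the divider: V_out = 3.05 × 0.03880 = 0.1183 V.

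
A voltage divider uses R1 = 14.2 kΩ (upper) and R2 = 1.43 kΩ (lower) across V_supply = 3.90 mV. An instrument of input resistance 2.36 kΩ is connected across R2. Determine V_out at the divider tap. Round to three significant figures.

The load sits in parallel with R2, giving an effective lower resistance R2' = R2·R_L/(R2+R_L) = 0.8904 kΩ.
Then V_out = V_supply · R2'/(R1 + R2') = 3.90 × 0.8904/15.09 = 0.2301 mV.

V_out ≈ 0.230 mV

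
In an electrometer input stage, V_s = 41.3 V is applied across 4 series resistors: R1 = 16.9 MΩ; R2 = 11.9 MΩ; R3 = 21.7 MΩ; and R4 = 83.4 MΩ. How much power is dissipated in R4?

The common current is I = 41.3/133.9 = 0.3084 µA.
P(R4) = I²·R4 = (0.3084)² × 83.4 = 7.934 µW.

P ≈ 7.93 µW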